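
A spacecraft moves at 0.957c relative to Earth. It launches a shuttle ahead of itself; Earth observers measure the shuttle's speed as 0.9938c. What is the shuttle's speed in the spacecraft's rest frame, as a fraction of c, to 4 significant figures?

Inverse velocity addition: u' = (u − v)/(1 − uv/c²)
= (0.9938 − 0.957)/(1 − 0.9938×0.957) = 0.03680/0.0489334 = 0.7520

u' ≈ 0.7520c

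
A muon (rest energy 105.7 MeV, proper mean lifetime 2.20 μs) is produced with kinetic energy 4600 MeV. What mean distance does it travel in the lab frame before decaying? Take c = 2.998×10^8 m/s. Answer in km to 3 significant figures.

d ≈ 29.4 km

γ = 1 + K/(m₀c²) = 1 + 4600/105.7 = 44.519
β = √(1 − 1/γ²) = 0.99975
Dilated lifetime: γτ₀ = 44.519 × 2.20 μs = 97.943 μs
d = βc·γτ₀ = 0.99975 × (2.998×10^8 m/s) × 9.7943×10^-5 s = 29.4 km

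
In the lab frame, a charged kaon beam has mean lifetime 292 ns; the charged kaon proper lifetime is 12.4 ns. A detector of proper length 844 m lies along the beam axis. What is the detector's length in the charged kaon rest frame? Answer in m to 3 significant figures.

L ≈ 35.8 m

Time dilation ⇒ γ = Δt/τ₀ = 292/12.4 = 23.548
Length contraction: L = L₀/γ = 844/23.548 = 35.8 m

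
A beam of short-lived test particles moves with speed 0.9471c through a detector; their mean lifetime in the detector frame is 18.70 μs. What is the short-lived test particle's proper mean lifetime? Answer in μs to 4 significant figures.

γ = 1/√(1 − 0.9471²) = 3.11586
Proper time: τ₀ = Δt/γ = 18.70/3.11586 = 6.002 μs

τ₀ ≈ 6.002 μs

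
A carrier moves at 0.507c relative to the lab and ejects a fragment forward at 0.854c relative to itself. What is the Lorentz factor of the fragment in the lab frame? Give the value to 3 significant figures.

γ ≈ 3.20

u_lab = (0.854 + 0.507)/(1 + 0.854×0.507) = 1.361/1.43298 = 0.949770
γ = 1/√(1 − 0.949770²) = 3.20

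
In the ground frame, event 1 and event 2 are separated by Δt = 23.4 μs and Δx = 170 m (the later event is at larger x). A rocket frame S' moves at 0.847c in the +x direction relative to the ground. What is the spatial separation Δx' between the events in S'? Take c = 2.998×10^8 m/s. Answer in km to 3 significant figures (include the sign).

γ = 1/√(1 − 0.847²) = 1.8811
Δx' = γ(Δx − vΔt) = 1.8811 × (170 m − 0.847×(2.998×10^8 m/s)×23.4×10^-6 s)
= 1.8811 × (-5772.0 m) = -10.9 km

Δx' ≈ -10.9 km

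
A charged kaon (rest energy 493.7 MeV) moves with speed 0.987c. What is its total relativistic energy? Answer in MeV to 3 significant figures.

E ≈ 3070 MeV

γ = 1/√(1 − 0.987²) = 6.2220
E = γm₀c² = 6.2220 × 493.7 MeV = 3070 MeV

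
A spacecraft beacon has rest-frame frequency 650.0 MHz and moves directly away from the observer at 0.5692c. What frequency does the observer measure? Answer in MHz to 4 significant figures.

Relativistic Doppler: f_obs = f_src √((1−β)/(1+β))
= 650.0 × √(0.430800/1.56920) = 650.0 × 0.523961 = 340.6 MHz

f_obs ≈ 340.6 MHz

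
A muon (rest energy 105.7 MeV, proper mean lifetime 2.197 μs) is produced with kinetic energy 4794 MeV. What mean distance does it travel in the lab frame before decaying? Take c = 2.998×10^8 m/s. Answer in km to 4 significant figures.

γ = 1 + K/(m₀c²) = 1 + 4794/105.7 = 46.3548
β = √(1 − 1/γ²) = 0.999767
Dilated lifetime: γτ₀ = 46.3548 × 2.197 μs = 101.841 μs
d = βc·γτ₀ = 0.999767 × (2.998×10^8 m/s) × 0.000101841 s = 30.52 km

d ≈ 30.52 km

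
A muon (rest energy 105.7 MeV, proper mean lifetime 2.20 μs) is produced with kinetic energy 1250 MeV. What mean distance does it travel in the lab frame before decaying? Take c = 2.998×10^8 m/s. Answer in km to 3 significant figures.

γ = 1 + K/(m₀c²) = 1 + 1250/105.7 = 12.826
β = √(1 − 1/γ²) = 0.99696
Dilated lifetime: γτ₀ = 12.826 × 2.20 μs = 28.217 μs
d = βc·γτ₀ = 0.99696 × (2.998×10^8 m/s) × 2.8217×10^-5 s = 8.43 km

d ≈ 8.43 km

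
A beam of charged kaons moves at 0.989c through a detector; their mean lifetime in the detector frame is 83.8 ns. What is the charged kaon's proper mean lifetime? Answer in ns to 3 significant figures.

γ = 1/√(1 − 0.989²) = 6.7606
Proper time: τ₀ = Δt/γ = 83.8/6.7606 = 12.4 ns

τ₀ ≈ 12.4 ns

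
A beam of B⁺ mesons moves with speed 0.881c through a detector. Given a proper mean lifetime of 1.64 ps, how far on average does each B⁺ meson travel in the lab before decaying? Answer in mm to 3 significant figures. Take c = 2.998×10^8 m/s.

γ = 1/√(1 − 0.881²) = 2.1136
Dilated lifetime: Δt = γτ₀ = 2.1136 × 1.64 ps = 3.4664 ps
d = vΔt = 0.881c × 3.4664 ps = 2.6412×10^8 m/s × 3.4664×10^-12 s = 0.916 mm

d ≈ 0.916 mm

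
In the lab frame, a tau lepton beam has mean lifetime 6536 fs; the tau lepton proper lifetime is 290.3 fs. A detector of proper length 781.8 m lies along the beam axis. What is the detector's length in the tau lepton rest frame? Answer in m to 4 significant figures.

Time dilation ⇒ γ = Δt/τ₀ = 6536/290.3 = 22.5146
Length contraction: L = L₀/γ = 781.8/22.5146 = 34.72 m

L ≈ 34.72 m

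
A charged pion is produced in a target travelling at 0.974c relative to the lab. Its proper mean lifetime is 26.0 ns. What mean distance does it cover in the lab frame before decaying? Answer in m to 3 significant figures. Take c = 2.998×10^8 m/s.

d ≈ 33.5 m

γ = 1/√(1 − 0.974²) = 4.4141
Dilated lifetime: Δt = γτ₀ = 4.4141 × 26.0 ns = 114.77 ns
d = vΔt = 0.974c × 114.77 ns = 2.9201×10^8 m/s × 1.1477×10^-7 s = 33.5 m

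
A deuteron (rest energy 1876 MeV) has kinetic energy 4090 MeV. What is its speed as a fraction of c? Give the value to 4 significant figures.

β ≈ 0.9493

γ = 1 + K/(m₀c²) = 1 + 4090/1876 = 3.18017
β = √(1 − 1/γ²) = 0.9493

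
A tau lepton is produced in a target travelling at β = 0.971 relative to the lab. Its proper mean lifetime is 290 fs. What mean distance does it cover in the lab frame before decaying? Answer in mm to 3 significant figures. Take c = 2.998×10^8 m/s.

γ = 1/√(1 − 0.971²) = 4.1827
Dilated lifetime: Δt = γτ₀ = 4.1827 × 290 fs = 1213.0 fs
d = vΔt = 0.971c × 1213.0 fs = 2.9111×10^8 m/s × 1.2130×10^-12 s = 0.353 mm

d ≈ 0.353 mm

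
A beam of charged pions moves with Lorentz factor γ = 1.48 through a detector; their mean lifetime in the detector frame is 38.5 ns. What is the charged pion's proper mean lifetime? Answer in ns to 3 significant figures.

γ = 1.48 (given)
Proper time: τ₀ = Δt/γ = 38.5/1.48 = 26.0 ns

τ₀ ≈ 26.0 ns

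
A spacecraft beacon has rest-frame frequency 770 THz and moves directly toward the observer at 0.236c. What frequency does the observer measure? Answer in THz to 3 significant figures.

Relativistic Doppler: f_obs = f_src √((1+β)/(1−β))
= 770 × √(1.2360/0.76400) = 770 × 1.2719 = 979 THz

f_obs ≈ 979 THz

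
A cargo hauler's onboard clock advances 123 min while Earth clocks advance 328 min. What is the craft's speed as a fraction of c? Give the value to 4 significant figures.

β ≈ 0.9270

γ = Δt/τ₀ = 328/123 = 2.66667
β = √(1 − 1/γ²) = √(1 − 1/2.66667²) = 0.9270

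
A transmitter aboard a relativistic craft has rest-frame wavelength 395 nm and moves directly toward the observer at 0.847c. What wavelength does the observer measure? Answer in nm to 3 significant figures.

λ_obs ≈ 114 nm

Relativistic Doppler: λ_obs = λ_src √((1−β)/(1+β))
= 395 × √(0.15300/1.8470) = 395 × 0.28781 = 114 nm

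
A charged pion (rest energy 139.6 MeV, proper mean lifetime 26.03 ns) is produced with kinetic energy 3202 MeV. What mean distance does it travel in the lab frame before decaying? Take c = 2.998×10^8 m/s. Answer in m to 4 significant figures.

d ≈ 186.6 m

γ = 1 + K/(m₀c²) = 1 + 3202/139.6 = 23.9370
β = √(1 − 1/γ²) = 0.999127
Dilated lifetime: γτ₀ = 23.9370 × 26.03 ns = 623.079 ns
d = βc·γτ₀ = 0.999127 × (2.998×10^8 m/s) × 6.23079×10^-7 s = 186.6 m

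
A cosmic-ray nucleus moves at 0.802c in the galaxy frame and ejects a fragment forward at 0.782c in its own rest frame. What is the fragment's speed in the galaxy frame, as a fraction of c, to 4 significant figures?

u ≈ 0.9735c

Compose boost 2: (0.782 + 0.802)/(1 + 0.782×0.802) = 1.584/1.62716 = 0.9735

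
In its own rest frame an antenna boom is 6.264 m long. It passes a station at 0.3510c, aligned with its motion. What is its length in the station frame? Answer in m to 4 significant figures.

γ = 1/√(1 − 0.3510²) = 1.06795
Length contraction: L = L₀/γ = 6.264/1.06795 = 5.865 m

L ≈ 5.865 m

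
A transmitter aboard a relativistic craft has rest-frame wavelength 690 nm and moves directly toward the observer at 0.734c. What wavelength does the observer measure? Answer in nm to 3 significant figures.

λ_obs ≈ 270 nm

Relativistic Doppler: λ_obs = λ_src √((1−β)/(1+β))
= 690 × √(0.26600/1.7340) = 690 × 0.39167 = 270 nm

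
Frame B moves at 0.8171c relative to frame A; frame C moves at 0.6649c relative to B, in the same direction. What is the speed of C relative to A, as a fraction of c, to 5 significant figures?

Compose boost 2: (0.6649 + 0.8171)/(1 + 0.6649×0.8171) = 1.4820/1.543290 = 0.96029

u ≈ 0.96029c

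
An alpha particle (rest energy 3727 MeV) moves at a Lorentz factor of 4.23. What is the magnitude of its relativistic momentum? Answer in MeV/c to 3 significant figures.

β = √(1 − 1/γ²) = √(1 − 1/4.23²) = 0.97165
p = γβm₀c = 4.23 × 0.97165 × 3727 MeV/c = 15300 MeV/c

p ≈ 15300 MeV/c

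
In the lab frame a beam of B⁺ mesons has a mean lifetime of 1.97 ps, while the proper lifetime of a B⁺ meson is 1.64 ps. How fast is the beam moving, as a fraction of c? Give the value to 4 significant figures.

γ = Δt/τ₀ = 1.97/1.64 = 1.20122
β = √(1 − 1/γ²) = √(1 − 1/1.20122²) = 0.5540

β ≈ 0.5540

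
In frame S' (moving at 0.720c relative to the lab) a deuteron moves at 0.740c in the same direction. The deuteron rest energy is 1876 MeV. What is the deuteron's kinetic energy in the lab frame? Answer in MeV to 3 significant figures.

u_lab = (0.740 + 0.720)/(1 + 0.740×0.720) = 0.952505
γ = 1/√(1 − 0.952505²) = 3.2838
K = (γ − 1)m₀c² = (3.2838 − 1) × 1876 = 2.2838 × 1876 = 4280 MeV

K ≈ 4280 MeV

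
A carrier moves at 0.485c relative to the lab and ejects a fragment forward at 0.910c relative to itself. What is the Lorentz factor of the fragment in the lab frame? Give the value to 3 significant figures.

u_lab = (0.910 + 0.485)/(1 + 0.910×0.485) = 1.395/1.44135 = 0.967843
γ = 1/√(1 − 0.967843²) = 3.98

γ ≈ 3.98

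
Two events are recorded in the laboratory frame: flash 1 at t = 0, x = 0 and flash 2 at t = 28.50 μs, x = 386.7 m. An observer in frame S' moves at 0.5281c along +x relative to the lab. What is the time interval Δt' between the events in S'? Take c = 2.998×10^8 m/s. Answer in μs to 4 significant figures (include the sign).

γ = 1/√(1 − 0.5281²) = 1.17760
Δt' = γ(Δt − vΔx/c²) = 1.17760 × (28.50 μs − 0.5281×386.7 m / (2.998×10^8 m/s))
= 1.17760 × (27.8188 μs) = 32.76 μs

Δt' ≈ 32.76 μs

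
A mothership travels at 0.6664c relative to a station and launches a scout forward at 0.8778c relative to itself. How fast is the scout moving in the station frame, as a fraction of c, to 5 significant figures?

u ≈ 0.97428c

Compose boost 2: (0.8778 + 0.6664)/(1 + 0.8778×0.6664) = 1.5442/1.584966 = 0.97428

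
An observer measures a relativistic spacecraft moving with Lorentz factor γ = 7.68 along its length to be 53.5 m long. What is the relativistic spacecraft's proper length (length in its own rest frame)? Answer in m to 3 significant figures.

L₀ ≈ 411 m

γ = 7.68 (given)
L₀ = γL = 7.68 × 53.5 = 411 m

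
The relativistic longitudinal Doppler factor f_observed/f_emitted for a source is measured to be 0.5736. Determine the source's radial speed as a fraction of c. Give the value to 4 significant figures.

f_obs/f_src = √((1−β)/(1+β)) = 0.5736  ⇒  (1−β)/(1+β) = 0.329017
β = |1 − D²|/(1 + D²) = |1 − 0.329017|/(1 + 0.329017) = 0.5049

β ≈ 0.5049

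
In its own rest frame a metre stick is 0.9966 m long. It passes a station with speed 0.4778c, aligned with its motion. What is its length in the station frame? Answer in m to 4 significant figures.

L ≈ 0.8755 m

γ = 1/√(1 − 0.4778²) = 1.13834
Length contraction: L = L₀/γ = 0.9966/1.13834 = 0.8755 m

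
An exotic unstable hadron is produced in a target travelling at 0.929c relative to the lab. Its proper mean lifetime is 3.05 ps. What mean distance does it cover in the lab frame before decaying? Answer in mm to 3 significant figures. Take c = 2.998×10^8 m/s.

γ = 1/√(1 − 0.929²) = 2.7021
Dilated lifetime: Δt = γτ₀ = 2.7021 × 3.05 ps = 8.2415 ps
d = vΔt = 0.929c × 8.2415 ps = 2.7851×10^8 m/s × 8.2415×10^-12 s = 2.30 mm

d ≈ 2.30 mm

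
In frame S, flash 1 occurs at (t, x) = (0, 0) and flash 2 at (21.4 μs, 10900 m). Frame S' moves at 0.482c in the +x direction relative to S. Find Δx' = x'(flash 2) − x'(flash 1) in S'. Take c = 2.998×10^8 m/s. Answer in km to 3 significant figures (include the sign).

Δx' ≈ 8.91 km

γ = 1/√(1 − 0.482²) = 1.1413
Δx' = γ(Δx − vΔt) = 1.1413 × (10900 m − 0.482×(2.998×10^8 m/s)×21.4×10^-6 s)
= 1.1413 × (7807.6 m) = 8.91 km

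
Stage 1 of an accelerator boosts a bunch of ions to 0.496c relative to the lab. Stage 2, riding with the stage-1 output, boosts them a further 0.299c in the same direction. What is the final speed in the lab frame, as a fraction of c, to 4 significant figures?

Compose boost 2: (0.299 + 0.496)/(1 + 0.299×0.496) = 0.7950/1.14830 = 0.6923

u ≈ 0.6923c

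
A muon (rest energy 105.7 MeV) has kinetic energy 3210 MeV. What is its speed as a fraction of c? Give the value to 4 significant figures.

β ≈ 0.9995

γ = 1 + K/(m₀c²) = 1 + 3210/105.7 = 31.3690
β = √(1 − 1/γ²) = 0.9995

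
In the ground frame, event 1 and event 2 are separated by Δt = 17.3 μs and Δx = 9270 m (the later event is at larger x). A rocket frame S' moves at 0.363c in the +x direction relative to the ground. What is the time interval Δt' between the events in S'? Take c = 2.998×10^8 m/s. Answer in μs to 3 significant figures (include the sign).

γ = 1/√(1 − 0.363²) = 1.0732
Δt' = γ(Δt − vΔx/c²) = 1.0732 × (17.3 μs − 0.363×9270 m / (2.998×10^8 m/s))
= 1.0732 × (6.0758 μs) = 6.52 μs

Δt' ≈ 6.52 μs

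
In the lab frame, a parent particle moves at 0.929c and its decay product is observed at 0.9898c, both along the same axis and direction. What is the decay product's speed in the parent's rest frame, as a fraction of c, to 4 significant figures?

u' ≈ 0.7555c

Inverse velocity addition: u' = (u − v)/(1 − uv/c²)
= (0.9898 − 0.929)/(1 − 0.9898×0.929) = 0.06080/0.0804758 = 0.7555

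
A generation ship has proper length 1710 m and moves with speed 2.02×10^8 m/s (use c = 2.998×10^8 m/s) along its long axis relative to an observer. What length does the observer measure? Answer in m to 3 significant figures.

β = v/c = 2.02×10^8 / 2.998×10^8 = 0.67378
γ = 1/√(1 − 0.67378²) = 1.3533
Length contraction: L = L₀/γ = 1710/1.3533 = 1260 m

L ≈ 1260 m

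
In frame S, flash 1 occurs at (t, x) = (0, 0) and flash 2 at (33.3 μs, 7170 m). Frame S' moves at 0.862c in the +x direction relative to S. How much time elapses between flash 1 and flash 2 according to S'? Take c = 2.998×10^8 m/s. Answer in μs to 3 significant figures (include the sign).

γ = 1/√(1 − 0.862²) = 1.9727
Δt' = γ(Δt − vΔx/c²) = 1.9727 × (33.3 μs − 0.862×7170 m / (2.998×10^8 m/s))
= 1.9727 × (12.684 μs) = 25.0 μs

Δt' ≈ 25.0 μs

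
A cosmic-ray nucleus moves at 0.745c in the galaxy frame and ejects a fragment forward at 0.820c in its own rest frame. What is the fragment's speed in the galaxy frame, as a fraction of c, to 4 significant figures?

u ≈ 0.9715c

Compose boost 2: (0.820 + 0.745)/(1 + 0.820×0.745) = 1.565/1.61090 = 0.9715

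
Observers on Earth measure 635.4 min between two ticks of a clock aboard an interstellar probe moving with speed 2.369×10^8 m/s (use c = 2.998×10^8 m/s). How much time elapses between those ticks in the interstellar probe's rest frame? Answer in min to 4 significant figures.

τ₀ ≈ 389.4 min

β = v/c = 2.369×10^8 / 2.998×10^8 = 0.790193
γ = 1/√(1 − 0.790193²) = 1.63170
Proper time: τ₀ = Δt/γ = 635.4/1.63170 = 389.4 min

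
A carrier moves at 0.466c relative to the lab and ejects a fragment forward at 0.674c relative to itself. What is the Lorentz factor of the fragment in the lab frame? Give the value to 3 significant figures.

γ ≈ 2.01

u_lab = (0.674 + 0.466)/(1 + 0.674×0.466) = 1.140/1.31408 = 0.867524
γ = 1/√(1 − 0.867524²) = 2.01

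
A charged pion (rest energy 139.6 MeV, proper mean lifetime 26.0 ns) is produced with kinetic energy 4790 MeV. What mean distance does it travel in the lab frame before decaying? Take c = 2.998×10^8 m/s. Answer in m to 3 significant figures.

d ≈ 275 m

γ = 1 + K/(m₀c²) = 1 + 4790/139.6 = 35.312
β = √(1 − 1/γ²) = 0.99960
Dilated lifetime: γτ₀ = 35.312 × 26.0 ns = 918.12 ns
d = βc·γτ₀ = 0.99960 × (2.998×10^8 m/s) × 9.1812×10^-7 s = 275 m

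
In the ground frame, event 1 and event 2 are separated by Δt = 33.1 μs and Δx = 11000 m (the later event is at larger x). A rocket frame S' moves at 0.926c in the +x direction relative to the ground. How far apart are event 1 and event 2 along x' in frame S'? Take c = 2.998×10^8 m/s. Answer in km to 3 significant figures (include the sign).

Δx' ≈ 4.80 km

γ = 1/√(1 − 0.926²) = 2.6488
Δx' = γ(Δx − vΔt) = 2.6488 × (11000 m − 0.926×(2.998×10^8 m/s)×33.1×10^-6 s)
= 2.6488 × (1811.0 m) = 4.80 km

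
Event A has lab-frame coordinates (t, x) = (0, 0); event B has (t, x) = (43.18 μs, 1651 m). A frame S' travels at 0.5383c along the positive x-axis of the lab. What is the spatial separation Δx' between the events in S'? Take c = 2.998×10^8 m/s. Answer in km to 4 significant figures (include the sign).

γ = 1/√(1 − 0.5383²) = 1.18659
Δx' = γ(Δx − vΔt) = 1.18659 × (1651 m − 0.5383×(2.998×10^8 m/s)×43.18×10^-6 s)
= 1.18659 × (-5317.49 m) = -6.310 km

Δx' ≈ -6.310 km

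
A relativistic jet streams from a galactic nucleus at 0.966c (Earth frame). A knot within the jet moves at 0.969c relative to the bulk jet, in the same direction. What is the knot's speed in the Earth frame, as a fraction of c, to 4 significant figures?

Relativistic velocity addition: u = (u' + v)/(1 + u'v/c²)
= (0.969 + 0.966)/(1 + 0.969×0.966) = 1.935/1.93605 = 0.9995

u ≈ 0.9995c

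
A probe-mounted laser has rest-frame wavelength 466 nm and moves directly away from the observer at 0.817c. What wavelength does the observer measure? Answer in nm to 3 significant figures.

λ_obs ≈ 1470 nm

Relativistic Doppler: λ_obs = λ_src √((1+β)/(1−β))
= 466 × √(1.8170/0.18300) = 466 × 3.1510 = 1470 nm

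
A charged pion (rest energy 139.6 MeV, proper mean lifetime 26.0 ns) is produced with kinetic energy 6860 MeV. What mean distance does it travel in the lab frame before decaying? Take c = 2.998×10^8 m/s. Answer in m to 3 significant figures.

γ = 1 + K/(m₀c²) = 1 + 6860/139.6 = 50.140
β = √(1 − 1/γ²) = 0.99980
Dilated lifetime: γτ₀ = 50.140 × 26.0 ns = 1303.7 ns
d = βc·γτ₀ = 0.99980 × (2.998×10^8 m/s) × 1.3037×10^-6 s = 391 m

d ≈ 391 m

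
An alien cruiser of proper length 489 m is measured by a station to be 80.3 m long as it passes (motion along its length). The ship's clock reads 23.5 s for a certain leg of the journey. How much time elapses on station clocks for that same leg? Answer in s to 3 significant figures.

Length contraction ⇒ γ = L₀/L = 489/80.3 = 6.0897
Time dilation: Δt = γτ₀ = 6.0897 × 23.5 s = 143 s

Δt ≈ 143 s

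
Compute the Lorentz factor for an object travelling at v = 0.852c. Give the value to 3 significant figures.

γ = 1/√(1 − β²) = 1/√(1 − 0.852²) = 1/√(0.27410) = 1.91

γ ≈ 1.91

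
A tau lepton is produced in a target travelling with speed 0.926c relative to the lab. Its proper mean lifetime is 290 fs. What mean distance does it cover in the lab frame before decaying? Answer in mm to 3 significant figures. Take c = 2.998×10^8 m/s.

d ≈ 0.213 mm

γ = 1/√(1 − 0.926²) = 2.6488
Dilated lifetime: Δt = γτ₀ = 2.6488 × 290 fs = 768.16 fs
d = vΔt = 0.926c × 768.16 fs = 2.7761×10^8 m/s × 7.6816×10^-13 s = 0.213 mm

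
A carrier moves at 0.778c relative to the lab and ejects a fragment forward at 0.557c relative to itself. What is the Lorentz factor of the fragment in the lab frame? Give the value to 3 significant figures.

u_lab = (0.557 + 0.778)/(1 + 0.557×0.778) = 1.335/1.43335 = 0.931387
γ = 1/√(1 − 0.931387²) = 2.75

γ ≈ 2.75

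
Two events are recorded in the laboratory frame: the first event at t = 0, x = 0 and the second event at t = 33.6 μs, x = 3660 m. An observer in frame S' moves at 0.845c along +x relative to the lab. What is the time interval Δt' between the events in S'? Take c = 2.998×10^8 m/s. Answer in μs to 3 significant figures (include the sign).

Δt' ≈ 43.5 μs

γ = 1/√(1 − 0.845²) = 1.8700
Δt' = γ(Δt − vΔx/c²) = 1.8700 × (33.6 μs − 0.845×3660 m / (2.998×10^8 m/s))
= 1.8700 × (23.284 μs) = 43.5 μs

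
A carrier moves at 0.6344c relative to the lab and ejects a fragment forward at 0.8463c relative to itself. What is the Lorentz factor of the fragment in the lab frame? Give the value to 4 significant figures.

u_lab = (0.8463 + 0.6344)/(1 + 0.8463×0.6344) = 1.4807/1.536893 = 0.9634374
γ = 1/√(1 − 0.9634374²) = 3.732

γ ≈ 3.732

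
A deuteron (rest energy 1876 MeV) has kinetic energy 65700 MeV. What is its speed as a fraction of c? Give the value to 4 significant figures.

γ = 1 + K/(m₀c²) = 1 + 65700/1876 = 36.0213
β = √(1 − 1/γ²) = 0.9996

β ≈ 0.9996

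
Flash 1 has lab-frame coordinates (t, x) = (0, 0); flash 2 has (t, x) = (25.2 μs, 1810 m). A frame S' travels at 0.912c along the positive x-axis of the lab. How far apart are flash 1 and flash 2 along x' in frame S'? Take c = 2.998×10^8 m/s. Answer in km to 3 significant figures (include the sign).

Δx' ≈ -12.4 km

γ = 1/√(1 − 0.912²) = 2.4379
Δx' = γ(Δx − vΔt) = 2.4379 × (1810 m − 0.912×(2.998×10^8 m/s)×25.2×10^-6 s)
= 2.4379 × (-5080.1 m) = -12.4 km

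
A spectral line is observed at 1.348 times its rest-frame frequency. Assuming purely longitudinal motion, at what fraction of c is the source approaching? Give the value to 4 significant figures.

f_obs/f_src = √((1+β)/(1−β)) = 1.348  ⇒  (1+β)/(1−β) = 1.81710
β = |1 − D²|/(1 + D²) = |1 − 1.81710|/(1 + 1.81710) = 0.2901

β ≈ 0.2901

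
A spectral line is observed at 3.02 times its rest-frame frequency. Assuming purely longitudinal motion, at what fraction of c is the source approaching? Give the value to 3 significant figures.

β ≈ 0.802

f_obs/f_src = √((1+β)/(1−β)) = 3.02  ⇒  (1+β)/(1−β) = 9.1204
β = |1 − D²|/(1 + D²) = |1 − 9.1204|/(1 + 9.1204) = 0.802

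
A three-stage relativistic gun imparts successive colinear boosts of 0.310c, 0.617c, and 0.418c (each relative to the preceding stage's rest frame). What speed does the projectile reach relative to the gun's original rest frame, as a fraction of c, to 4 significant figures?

u ≈ 0.9026c

Compose boost 2: (0.617 + 0.310)/(1 + 0.617×0.310) = 0.9270/1.19127 = 0.778161
Compose boost 3: (0.418 + 0.778161)/(1 + 0.418×0.778161) = 1.19616/1.32527 = 0.9026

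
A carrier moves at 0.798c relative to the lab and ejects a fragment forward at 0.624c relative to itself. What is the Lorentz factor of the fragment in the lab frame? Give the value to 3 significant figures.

γ ≈ 3.18

u_lab = (0.624 + 0.798)/(1 + 0.624×0.798) = 1.422/1.49795 = 0.949296
γ = 1/√(1 − 0.949296²) = 3.18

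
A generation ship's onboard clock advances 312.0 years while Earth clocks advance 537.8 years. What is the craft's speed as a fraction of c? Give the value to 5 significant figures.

γ = Δt/τ₀ = 537.8/312.0 = 1.723718
β = √(1 − 1/γ²) = √(1 − 1/1.723718²) = 0.81452

β ≈ 0.81452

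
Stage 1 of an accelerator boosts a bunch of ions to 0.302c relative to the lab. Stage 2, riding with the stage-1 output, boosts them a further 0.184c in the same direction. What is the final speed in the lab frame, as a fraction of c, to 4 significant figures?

Compose boost 2: (0.184 + 0.302)/(1 + 0.184×0.302) = 0.4860/1.05557 = 0.4604

u ≈ 0.4604c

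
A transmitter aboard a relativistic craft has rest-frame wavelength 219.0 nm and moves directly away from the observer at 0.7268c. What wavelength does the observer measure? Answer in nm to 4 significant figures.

Relativistic Doppler: λ_obs = λ_src √((1+β)/(1−β))
= 219.0 × √(1.72680/0.273200) = 219.0 × 2.51409 = 550.6 nm

λ_obs ≈ 550.6 nm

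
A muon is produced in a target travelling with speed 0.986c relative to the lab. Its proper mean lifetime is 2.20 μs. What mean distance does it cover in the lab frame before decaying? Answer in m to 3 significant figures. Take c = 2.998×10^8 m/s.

γ = 1/√(1 − 0.986²) = 5.9972
Dilated lifetime: Δt = γτ₀ = 5.9972 × 2.20 μs = 13.194 μs
d = vΔt = 0.986c × 13.194 μs = 2.9560×10^8 m/s × 1.3194×10^-5 s = 3900 m

d ≈ 3900 m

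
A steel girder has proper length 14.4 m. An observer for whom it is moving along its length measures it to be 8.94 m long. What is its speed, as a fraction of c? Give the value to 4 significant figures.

β ≈ 0.7839

γ = L₀/L = 14.4/8.94 = 1.61074
β = √(1 − 1/γ²) = 0.7839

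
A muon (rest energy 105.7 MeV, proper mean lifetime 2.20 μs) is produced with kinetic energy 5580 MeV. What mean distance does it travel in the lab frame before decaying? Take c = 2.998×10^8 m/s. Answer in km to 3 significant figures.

γ = 1 + K/(m₀c²) = 1 + 5580/105.7 = 53.791
β = √(1 − 1/γ²) = 0.99983
Dilated lifetime: γτ₀ = 53.791 × 2.20 μs = 118.34 μs
d = βc·γτ₀ = 0.99983 × (2.998×10^8 m/s) × 0.00011834 s = 35.5 km

d ≈ 35.5 km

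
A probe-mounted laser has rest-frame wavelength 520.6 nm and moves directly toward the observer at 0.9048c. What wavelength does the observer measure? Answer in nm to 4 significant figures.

Relativistic Doppler: λ_obs = λ_src √((1−β)/(1+β))
= 520.6 × √(0.0952000/1.90480) = 520.6 × 0.223560 = 116.4 nm

λ_obs ≈ 116.4 nm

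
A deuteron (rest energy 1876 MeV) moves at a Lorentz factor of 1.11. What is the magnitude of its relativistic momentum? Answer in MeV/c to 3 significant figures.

β = √(1 − 1/γ²) = √(1 − 1/1.11²) = 0.43402
p = γβm₀c = 1.11 × 0.43402 × 1876 MeV/c = 904 MeV/c

p ≈ 904 MeV/c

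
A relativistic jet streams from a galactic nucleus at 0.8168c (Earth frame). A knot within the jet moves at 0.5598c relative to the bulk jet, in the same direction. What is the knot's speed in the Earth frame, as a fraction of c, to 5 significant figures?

Relativistic velocity addition: u = (u' + v)/(1 + u'v/c²)
= (0.5598 + 0.8168)/(1 + 0.5598×0.8168) = 1.3766/1.457245 = 0.94466

u ≈ 0.94466c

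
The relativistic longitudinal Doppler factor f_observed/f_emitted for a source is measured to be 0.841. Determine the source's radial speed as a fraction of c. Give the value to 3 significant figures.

β ≈ 0.171

f_obs/f_src = √((1−β)/(1+β)) = 0.841  ⇒  (1−β)/(1+β) = 0.70728
β = |1 − D²|/(1 + D²) = |1 − 0.70728|/(1 + 0.70728) = 0.171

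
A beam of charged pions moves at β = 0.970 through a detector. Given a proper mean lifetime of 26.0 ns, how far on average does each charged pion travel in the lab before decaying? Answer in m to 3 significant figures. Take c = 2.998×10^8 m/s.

d ≈ 31.1 m

γ = 1/√(1 − 0.970²) = 4.1135
Dilated lifetime: Δt = γτ₀ = 4.1135 × 26.0 ns = 106.95 ns
d = vΔt = 0.970c × 106.95 ns = 2.9081×10^8 m/s × 1.0695×10^-7 s = 31.1 m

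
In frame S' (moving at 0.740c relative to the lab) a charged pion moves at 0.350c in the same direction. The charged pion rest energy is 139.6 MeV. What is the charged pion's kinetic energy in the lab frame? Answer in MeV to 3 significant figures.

K ≈ 139 MeV

u_lab = (0.350 + 0.740)/(1 + 0.350×0.740) = 0.865766
γ = 1/√(1 − 0.865766²) = 1.9982
K = (γ − 1)m₀c² = (1.9982 − 1) × 139.6 = 0.99821 × 139.6 = 139 MeV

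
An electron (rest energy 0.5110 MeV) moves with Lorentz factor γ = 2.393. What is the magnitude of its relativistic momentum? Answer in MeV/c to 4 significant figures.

β = √(1 − 1/γ²) = √(1 − 1/2.393²) = 0.908500
p = γβm₀c = 2.393 × 0.908500 × 0.5110 MeV/c = 1.111 MeV/c

p ≈ 1.111 MeV/c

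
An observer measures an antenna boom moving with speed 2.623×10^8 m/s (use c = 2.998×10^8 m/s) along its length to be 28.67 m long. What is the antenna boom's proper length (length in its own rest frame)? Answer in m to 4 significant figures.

L₀ ≈ 59.20 m

β = v/c = 2.623×10^8 / 2.998×10^8 = 0.874917
γ = 1/√(1 − 0.874917²) = 2.06495
L₀ = γL = 2.06495 × 28.67 = 59.20 m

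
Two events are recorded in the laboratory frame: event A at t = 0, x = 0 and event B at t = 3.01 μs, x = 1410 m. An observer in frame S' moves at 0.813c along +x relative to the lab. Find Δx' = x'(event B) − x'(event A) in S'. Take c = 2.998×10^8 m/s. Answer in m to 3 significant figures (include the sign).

Δx' ≈ 1160 m

γ = 1/√(1 − 0.813²) = 1.7174
Δx' = γ(Δx − vΔt) = 1.7174 × (1410 m − 0.813×(2.998×10^8 m/s)×3.01×10^-6 s)
= 1.7174 × (676.35 m) = 1160 m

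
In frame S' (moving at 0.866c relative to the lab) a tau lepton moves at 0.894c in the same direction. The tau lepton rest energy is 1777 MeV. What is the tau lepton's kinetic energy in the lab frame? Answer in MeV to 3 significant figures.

u_lab = (0.894 + 0.866)/(1 + 0.894×0.866) = 0.991994
γ = 1/√(1 − 0.991994²) = 7.9187
K = (γ − 1)m₀c² = (7.9187 − 1) × 1777 = 6.9187 × 1777 = 12300 MeV

K ≈ 12300 MeV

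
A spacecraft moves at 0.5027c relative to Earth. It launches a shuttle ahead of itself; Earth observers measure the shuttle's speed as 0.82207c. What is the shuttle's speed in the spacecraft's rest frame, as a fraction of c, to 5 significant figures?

u' ≈ 0.54431c

Inverse velocity addition: u' = (u − v)/(1 − uv/c²)
= (0.82207 − 0.5027)/(1 − 0.82207×0.5027) = 0.31937/0.5867454 = 0.54431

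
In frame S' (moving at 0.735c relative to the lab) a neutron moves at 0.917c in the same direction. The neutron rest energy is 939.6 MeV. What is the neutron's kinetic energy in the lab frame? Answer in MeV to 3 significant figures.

K ≈ 4880 MeV

u_lab = (0.917 + 0.735)/(1 + 0.917×0.735) = 0.986861
γ = 1/√(1 − 0.986861²) = 6.1892
K = (γ − 1)m₀c² = (6.1892 − 1) × 939.6 = 5.1892 × 939.6 = 4880 MeV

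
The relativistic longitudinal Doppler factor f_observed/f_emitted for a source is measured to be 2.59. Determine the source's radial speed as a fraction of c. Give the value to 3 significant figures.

β ≈ 0.741

f_obs/f_src = √((1+β)/(1−β)) = 2.59  ⇒  (1+β)/(1−β) = 6.7081
β = |1 − D²|/(1 + D²) = |1 − 6.7081|/(1 + 6.7081) = 0.741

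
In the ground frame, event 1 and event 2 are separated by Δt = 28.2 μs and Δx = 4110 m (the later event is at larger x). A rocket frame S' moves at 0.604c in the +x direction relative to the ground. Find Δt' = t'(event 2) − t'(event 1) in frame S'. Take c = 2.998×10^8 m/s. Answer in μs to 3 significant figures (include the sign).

Δt' ≈ 25.0 μs

γ = 1/√(1 − 0.604²) = 1.2547
Δt' = γ(Δt − vΔx/c²) = 1.2547 × (28.2 μs − 0.604×4110 m / (2.998×10^8 m/s))
= 1.2547 × (19.920 μs) = 25.0 μs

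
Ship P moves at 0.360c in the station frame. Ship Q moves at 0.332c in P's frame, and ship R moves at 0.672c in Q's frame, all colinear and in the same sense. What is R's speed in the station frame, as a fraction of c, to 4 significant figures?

u ≈ 0.9115c

Compose boost 2: (0.332 + 0.360)/(1 + 0.332×0.360) = 0.6920/1.11952 = 0.618122
Compose boost 3: (0.672 + 0.618122)/(1 + 0.672×0.618122) = 1.29012/1.41538 = 0.9115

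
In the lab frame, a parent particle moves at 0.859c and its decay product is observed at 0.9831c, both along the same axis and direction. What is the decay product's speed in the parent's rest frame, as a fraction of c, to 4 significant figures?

u' ≈ 0.7980c

Inverse velocity addition: u' = (u − v)/(1 − uv/c²)
= (0.9831 − 0.859)/(1 − 0.9831×0.859) = 0.1241/0.155517 = 0.7980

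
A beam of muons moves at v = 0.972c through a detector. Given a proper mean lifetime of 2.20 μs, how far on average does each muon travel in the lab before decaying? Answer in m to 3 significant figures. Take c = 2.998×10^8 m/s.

d ≈ 2730 m

γ = 1/√(1 − 0.972²) = 4.2557
Dilated lifetime: Δt = γτ₀ = 4.2557 × 2.20 μs = 9.3625 μs
d = vΔt = 0.972c × 9.3625 μs = 2.9141×10^8 m/s × 9.3625×10^-6 s = 2730 m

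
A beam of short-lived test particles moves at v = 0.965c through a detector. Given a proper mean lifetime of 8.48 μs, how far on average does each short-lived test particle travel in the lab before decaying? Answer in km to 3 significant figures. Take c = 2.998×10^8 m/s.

γ = 1/√(1 − 0.965²) = 3.8132
Dilated lifetime: Δt = γτ₀ = 3.8132 × 8.48 μs = 32.336 μs
d = vΔt = 0.965c × 32.336 μs = 2.8931×10^8 m/s × 3.2336×10^-5 s = 9.35 km

d ≈ 9.35 km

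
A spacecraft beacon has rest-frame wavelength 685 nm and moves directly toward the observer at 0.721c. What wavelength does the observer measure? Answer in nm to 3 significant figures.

λ_obs ≈ 276 nm

Relativistic Doppler: λ_obs = λ_src √((1−β)/(1+β))
= 685 × √(0.27900/1.7210) = 685 × 0.40264 = 276 nm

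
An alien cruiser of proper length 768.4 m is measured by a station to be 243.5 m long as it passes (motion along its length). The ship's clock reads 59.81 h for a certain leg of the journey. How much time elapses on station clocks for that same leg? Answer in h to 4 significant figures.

Δt ≈ 188.7 h

Length contraction ⇒ γ = L₀/L = 768.4/243.5 = 3.15565
Time dilation: Δt = γτ₀ = 3.15565 × 59.81 h = 188.7 h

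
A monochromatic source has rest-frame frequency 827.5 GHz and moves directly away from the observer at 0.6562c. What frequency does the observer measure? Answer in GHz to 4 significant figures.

f_obs ≈ 377.0 GHz

Relativistic Doppler: f_obs = f_src √((1−β)/(1+β))
= 827.5 × √(0.343800/1.65620) = 827.5 × 0.455613 = 377.0 GHz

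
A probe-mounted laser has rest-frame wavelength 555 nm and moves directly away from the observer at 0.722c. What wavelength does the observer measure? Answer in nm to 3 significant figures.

λ_obs ≈ 1380 nm

Relativistic Doppler: λ_obs = λ_src √((1+β)/(1−β))
= 555 × √(1.7220/0.27800) = 555 × 2.4888 = 1380 nm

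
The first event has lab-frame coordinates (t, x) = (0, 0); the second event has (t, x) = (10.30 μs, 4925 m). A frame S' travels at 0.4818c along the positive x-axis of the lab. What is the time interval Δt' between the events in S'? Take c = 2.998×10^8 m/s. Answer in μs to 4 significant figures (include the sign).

Δt' ≈ 2.722 μs

γ = 1/√(1 − 0.4818²) = 1.14119
Δt' = γ(Δt − vΔx/c²) = 1.14119 × (10.30 μs − 0.4818×4925 m / (2.998×10^8 m/s))
= 1.14119 × (2.38517 μs) = 2.722 μs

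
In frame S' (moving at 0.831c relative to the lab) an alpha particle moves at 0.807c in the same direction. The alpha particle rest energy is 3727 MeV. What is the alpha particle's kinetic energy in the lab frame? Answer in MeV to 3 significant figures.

u_lab = (0.807 + 0.831)/(1 + 0.807×0.831) = 0.980476
γ = 1/√(1 − 0.980476²) = 5.0855
K = (γ − 1)m₀c² = (5.0855 − 1) × 3727 = 4.0855 × 3727 = 15200 MeV

K ≈ 15200 MeV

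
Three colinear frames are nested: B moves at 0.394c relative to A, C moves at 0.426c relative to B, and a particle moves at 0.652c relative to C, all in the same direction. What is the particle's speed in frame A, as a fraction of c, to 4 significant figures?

u ≈ 0.9289c

Compose boost 2: (0.426 + 0.394)/(1 + 0.426×0.394) = 0.8200/1.16784 = 0.702149
Compose boost 3: (0.652 + 0.702149)/(1 + 0.652×0.702149) = 1.35415/1.45780 = 0.9289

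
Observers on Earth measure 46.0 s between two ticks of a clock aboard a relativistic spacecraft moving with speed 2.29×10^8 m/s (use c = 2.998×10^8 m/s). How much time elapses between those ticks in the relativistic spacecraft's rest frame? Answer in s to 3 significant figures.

τ₀ ≈ 29.7 s

β = v/c = 2.29×10^8 / 2.998×10^8 = 0.76384
γ = 1/√(1 − 0.76384²) = 1.5494
Proper time: τ₀ = Δt/γ = 46.0/1.5494 = 29.7 s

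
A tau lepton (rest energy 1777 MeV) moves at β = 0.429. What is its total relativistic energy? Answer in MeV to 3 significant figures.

γ = 1/√(1 − 0.429²) = 1.1070
E = γm₀c² = 1.1070 × 1777 MeV = 1970 MeV

E ≈ 1970 MeV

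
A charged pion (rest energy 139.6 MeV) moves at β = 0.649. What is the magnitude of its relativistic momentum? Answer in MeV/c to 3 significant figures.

γ = 1/√(1 − 0.649²) = 1.3144
p = γβm₀c = 1.3144 × 0.649 × 139.6 MeV/c = 119 MeV/c

p ≈ 119 MeV/c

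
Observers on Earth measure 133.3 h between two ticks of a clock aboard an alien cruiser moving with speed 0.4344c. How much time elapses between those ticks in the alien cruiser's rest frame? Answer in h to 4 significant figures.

γ = 1/√(1 − 0.4344²) = 1.11022
Proper time: τ₀ = Δt/γ = 133.3/1.11022 = 120.1 h

τ₀ ≈ 120.1 h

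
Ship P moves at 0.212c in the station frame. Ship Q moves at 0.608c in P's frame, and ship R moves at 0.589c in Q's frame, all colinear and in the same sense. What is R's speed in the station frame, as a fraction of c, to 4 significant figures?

u ≈ 0.9212c

Compose boost 2: (0.608 + 0.212)/(1 + 0.608×0.212) = 0.8200/1.12890 = 0.726373
Compose boost 3: (0.589 + 0.726373)/(1 + 0.589×0.726373) = 1.31537/1.42783 = 0.9212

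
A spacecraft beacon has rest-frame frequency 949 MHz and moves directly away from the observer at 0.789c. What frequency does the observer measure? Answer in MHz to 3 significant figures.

Relativistic Doppler: f_obs = f_src √((1−β)/(1+β))
= 949 × √(0.21100/1.7890) = 949 × 0.34343 = 326 MHz

f_obs ≈ 326 MHz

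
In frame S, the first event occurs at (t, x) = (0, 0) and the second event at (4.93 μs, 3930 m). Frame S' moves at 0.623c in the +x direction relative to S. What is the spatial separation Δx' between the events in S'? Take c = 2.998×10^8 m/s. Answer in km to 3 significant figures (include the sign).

γ = 1/√(1 − 0.623²) = 1.2784
Δx' = γ(Δx − vΔt) = 1.2784 × (3930 m − 0.623×(2.998×10^8 m/s)×4.93×10^-6 s)
= 1.2784 × (3009.2 m) = 3.85 km

Δx' ≈ 3.85 km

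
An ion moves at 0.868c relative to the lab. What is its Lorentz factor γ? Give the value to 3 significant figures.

γ ≈ 2.01

γ = 1/√(1 − β²) = 1/√(1 − 0.868²) = 1/√(0.24658) = 2.01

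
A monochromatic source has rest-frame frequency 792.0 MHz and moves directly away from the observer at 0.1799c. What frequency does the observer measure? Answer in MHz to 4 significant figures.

f_obs ≈ 660.3 MHz

Relativistic Doppler: f_obs = f_src √((1−β)/(1+β))
= 792.0 × √(0.820100/1.17990) = 792.0 × 0.833702 = 660.3 MHz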